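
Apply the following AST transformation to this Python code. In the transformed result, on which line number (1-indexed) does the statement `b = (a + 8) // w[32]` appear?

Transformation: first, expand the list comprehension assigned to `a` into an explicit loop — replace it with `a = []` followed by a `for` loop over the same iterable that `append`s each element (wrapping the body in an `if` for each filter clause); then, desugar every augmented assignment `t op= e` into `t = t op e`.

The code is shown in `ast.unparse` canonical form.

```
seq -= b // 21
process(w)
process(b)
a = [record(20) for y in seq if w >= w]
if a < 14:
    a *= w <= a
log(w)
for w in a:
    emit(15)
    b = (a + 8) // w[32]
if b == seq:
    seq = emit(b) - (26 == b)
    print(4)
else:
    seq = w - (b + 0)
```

Transformed code:
seq = seq - b // 21
process(w)
process(b)
a = []
for y in seq:
    if w >= w:
        a.append(record(20))
if a < 14:
    a = a * (w <= a)
log(w)
for w in a:
    emit(15)
    b = (a + 8) // w[32]
if b == seq:
    seq = emit(b) - (26 == b)
    print(4)
else:
    seq = w - (b + 0)

13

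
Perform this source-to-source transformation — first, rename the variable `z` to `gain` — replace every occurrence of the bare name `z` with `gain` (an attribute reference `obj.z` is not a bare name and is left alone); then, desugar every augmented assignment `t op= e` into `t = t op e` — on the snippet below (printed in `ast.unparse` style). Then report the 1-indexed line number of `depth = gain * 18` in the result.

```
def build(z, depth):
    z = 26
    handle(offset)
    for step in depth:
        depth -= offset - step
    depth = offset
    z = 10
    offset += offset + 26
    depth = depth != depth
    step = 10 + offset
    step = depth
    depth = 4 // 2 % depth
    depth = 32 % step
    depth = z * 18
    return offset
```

Transformed code:
def build(gain, depth):
    gain = 26
    handle(offset)
    for step in depth:
        depth = depth - (offset - step)
    depth = offset
    gain = 10
    offset = offset + (offset + 26)
    depth = depth != depth
    step = 10 + offset
    step = depth
    depth = 4 // 2 % depth
    depth = 32 % step
    depth = gain * 18
    return offset

14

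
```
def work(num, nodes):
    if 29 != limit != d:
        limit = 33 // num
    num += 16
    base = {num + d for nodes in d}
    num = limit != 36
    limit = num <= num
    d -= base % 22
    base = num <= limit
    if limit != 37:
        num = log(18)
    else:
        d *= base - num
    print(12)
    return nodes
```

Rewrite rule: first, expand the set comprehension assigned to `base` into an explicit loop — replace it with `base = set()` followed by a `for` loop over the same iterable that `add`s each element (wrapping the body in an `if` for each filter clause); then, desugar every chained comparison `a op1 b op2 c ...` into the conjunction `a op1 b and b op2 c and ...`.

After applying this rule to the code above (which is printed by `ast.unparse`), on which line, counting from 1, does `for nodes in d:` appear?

6

Transformed code:
def work(num, nodes):
    if 29 != limit and limit != d:
        limit = 33 // num
    num += 16
    base = set()
    for nodes in d:
        base.add(num + d)
    num = limit != 36
    limit = num <= num
    d -= base % 22
    base = num <= limit
    if limit != 37:
        num = log(18)
    else:
        d *= base - num
    print(12)
    return nodes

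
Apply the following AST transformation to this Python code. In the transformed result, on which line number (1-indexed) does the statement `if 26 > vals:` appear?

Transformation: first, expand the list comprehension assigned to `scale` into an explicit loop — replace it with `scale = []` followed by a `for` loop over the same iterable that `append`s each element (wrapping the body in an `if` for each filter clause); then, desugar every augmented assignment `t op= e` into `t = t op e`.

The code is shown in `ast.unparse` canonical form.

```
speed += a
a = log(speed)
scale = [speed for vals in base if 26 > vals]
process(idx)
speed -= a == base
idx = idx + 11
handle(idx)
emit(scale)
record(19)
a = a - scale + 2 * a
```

5

Transformed code:
speed = speed + a
a = log(speed)
scale = []
for vals in base:
    if 26 > vals:
        scale.append(speed)
process(idx)
speed = speed - (a == base)
idx = idx + 11
handle(idx)
emit(scale)
record(19)
a = a - scale + 2 * a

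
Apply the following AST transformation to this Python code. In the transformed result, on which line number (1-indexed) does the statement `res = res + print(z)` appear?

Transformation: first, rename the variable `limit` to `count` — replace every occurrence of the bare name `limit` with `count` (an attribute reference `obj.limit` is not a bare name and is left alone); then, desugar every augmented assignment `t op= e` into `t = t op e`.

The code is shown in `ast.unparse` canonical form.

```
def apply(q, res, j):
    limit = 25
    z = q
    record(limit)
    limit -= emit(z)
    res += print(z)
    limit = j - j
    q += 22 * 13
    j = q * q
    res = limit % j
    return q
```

6

Transformed code:
def apply(q, res, j):
    count = 25
    z = q
    record(count)
    count = count - emit(z)
    res = res + print(z)
    count = j - j
    q = q + 22 * 13
    j = q * q
    res = count % j
    return q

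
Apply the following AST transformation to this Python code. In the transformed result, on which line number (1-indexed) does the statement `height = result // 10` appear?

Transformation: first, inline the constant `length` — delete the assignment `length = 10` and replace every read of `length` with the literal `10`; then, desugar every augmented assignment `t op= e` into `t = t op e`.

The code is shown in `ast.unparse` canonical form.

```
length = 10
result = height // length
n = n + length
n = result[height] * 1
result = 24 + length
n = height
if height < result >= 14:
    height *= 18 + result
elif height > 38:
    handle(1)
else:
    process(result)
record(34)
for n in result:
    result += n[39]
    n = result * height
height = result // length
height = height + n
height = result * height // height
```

16

Transformed code:
result = height // 10
n = n + 10
n = result[height] * 1
result = 24 + 10
n = height
if height < result >= 14:
    height = height * (18 + result)
elif height > 38:
    handle(1)
else:
    process(result)
record(34)
for n in result:
    result = result + n[39]
    n = result * height
height = result // 10
height = height + n
height = result * height // height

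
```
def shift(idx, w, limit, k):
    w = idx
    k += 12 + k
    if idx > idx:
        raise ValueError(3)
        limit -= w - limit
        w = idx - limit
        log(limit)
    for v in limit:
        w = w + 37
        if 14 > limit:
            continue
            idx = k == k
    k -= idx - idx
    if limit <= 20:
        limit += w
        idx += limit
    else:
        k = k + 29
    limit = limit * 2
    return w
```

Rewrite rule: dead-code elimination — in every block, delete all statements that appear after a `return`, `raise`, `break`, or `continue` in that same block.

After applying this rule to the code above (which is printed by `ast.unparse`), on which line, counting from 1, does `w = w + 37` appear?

Transformed code:
def shift(idx, w, limit, k):
    w = idx
    k += 12 + k
    if idx > idx:
        raise ValueError(3)
    for v in limit:
        w = w + 37
        if 14 > limit:
            continue
    k -= idx - idx
    if limit <= 20:
        limit += w
        idx += limit
    else:
        k = k + 29
    limit = limit * 2
    return w

7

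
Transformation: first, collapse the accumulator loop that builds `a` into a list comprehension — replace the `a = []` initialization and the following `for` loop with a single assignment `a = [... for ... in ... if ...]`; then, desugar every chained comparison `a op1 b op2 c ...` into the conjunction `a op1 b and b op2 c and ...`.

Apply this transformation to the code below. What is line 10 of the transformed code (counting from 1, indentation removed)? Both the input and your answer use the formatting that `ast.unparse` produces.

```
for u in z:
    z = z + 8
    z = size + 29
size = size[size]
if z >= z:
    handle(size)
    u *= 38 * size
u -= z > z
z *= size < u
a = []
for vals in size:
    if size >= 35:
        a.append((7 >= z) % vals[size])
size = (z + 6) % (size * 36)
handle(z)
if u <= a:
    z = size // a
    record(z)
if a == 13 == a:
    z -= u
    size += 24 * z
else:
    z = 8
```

a = [(7 >= z) % vals[size] for vals in size if size >= 35]

Transformed code:
for u in z:
    z = z + 8
    z = size + 29
size = size[size]
if z >= z:
    handle(size)
    u *= 38 * size
u -= z > z
z *= size < u
a = [(7 >= z) % vals[size] for vals in size if size >= 35]
size = (z + 6) % (size * 36)
handle(z)
if u <= a:
    z = size // a
    record(z)
if a == 13 and 13 == a:
    z -= u
    size += 24 * z
else:
    z = 8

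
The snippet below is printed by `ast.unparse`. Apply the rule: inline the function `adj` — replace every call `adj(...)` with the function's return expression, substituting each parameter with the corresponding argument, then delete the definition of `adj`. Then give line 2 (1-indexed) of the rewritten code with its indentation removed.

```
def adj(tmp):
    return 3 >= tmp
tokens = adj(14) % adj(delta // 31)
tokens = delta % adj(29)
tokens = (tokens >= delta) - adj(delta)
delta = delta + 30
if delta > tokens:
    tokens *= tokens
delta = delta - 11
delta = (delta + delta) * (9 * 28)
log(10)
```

tokens = delta % (3 >= 29)

Transformed code:
tokens = (3 >= 14) % (3 >= delta // 31)
tokens = delta % (3 >= 29)
tokens = (tokens >= delta) - (3 >= delta)
delta = delta + 30
if delta > tokens:
    tokens *= tokens
delta = delta - 11
delta = (delta + delta) * (9 * 28)
log(10)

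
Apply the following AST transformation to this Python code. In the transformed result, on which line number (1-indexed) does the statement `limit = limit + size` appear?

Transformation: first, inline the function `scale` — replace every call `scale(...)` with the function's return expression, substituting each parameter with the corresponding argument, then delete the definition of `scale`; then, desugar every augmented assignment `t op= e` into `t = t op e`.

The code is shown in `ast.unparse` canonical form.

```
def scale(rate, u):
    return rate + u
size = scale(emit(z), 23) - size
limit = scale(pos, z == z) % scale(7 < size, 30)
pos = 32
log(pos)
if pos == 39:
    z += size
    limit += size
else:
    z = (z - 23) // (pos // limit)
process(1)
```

7

Transformed code:
size = emit(z) + 23 - size
limit = (pos + (z == z)) % ((7 < size) + 30)
pos = 32
log(pos)
if pos == 39:
    z = z + size
    limit = limit + size
else:
    z = (z - 23) // (pos // limit)
process(1)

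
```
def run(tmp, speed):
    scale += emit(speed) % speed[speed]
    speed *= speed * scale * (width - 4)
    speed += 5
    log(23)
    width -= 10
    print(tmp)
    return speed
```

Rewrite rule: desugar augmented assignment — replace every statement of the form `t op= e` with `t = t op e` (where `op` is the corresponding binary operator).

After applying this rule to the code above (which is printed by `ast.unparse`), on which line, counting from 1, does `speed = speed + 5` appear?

4

Transformed code:
def run(tmp, speed):
    scale = scale + emit(speed) % speed[speed]
    speed = speed * (speed * scale * (width - 4))
    speed = speed + 5
    log(23)
    width = width - 10
    print(tmp)
    return speed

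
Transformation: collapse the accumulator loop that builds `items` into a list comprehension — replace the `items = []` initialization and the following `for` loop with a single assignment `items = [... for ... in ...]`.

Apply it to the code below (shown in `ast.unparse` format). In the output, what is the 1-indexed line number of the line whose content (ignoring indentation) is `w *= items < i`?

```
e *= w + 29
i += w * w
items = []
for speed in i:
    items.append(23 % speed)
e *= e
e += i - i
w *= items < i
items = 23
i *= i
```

Transformed code:
e *= w + 29
i += w * w
items = [23 % speed for speed in i]
e *= e
e += i - i
w *= items < i
items = 23
i *= i

6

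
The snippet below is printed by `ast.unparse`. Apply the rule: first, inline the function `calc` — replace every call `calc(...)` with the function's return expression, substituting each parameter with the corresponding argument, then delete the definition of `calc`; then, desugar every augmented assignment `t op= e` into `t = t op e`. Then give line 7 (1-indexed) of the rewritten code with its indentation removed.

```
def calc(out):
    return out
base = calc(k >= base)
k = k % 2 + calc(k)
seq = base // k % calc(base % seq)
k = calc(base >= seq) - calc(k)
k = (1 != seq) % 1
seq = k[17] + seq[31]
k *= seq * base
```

Transformed code:
base = k >= base
k = k % 2 + k
seq = base // k % (base % seq)
k = (base >= seq) - k
k = (1 != seq) % 1
seq = k[17] + seq[31]
k = k * (seq * base)

k = k * (seq * base)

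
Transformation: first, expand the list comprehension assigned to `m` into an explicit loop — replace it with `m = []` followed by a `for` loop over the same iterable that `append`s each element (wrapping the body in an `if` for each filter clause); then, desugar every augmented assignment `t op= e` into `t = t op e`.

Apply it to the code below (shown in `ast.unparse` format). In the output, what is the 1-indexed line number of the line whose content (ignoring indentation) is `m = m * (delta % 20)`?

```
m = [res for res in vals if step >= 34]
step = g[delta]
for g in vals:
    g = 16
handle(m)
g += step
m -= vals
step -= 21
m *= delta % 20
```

12

Transformed code:
m = []
for res in vals:
    if step >= 34:
        m.append(res)
step = g[delta]
for g in vals:
    g = 16
handle(m)
g = g + step
m = m - vals
step = step - 21
m = m * (delta % 20)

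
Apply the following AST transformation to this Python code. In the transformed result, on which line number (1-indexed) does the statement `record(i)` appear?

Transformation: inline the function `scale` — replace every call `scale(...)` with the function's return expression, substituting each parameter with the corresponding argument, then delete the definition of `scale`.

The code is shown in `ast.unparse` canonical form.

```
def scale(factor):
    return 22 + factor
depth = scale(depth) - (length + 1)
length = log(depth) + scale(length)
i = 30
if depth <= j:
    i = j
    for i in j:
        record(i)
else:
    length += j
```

Transformed code:
depth = 22 + depth - (length + 1)
length = log(depth) + (22 + length)
i = 30
if depth <= j:
    i = j
    for i in j:
        record(i)
else:
    length += j

7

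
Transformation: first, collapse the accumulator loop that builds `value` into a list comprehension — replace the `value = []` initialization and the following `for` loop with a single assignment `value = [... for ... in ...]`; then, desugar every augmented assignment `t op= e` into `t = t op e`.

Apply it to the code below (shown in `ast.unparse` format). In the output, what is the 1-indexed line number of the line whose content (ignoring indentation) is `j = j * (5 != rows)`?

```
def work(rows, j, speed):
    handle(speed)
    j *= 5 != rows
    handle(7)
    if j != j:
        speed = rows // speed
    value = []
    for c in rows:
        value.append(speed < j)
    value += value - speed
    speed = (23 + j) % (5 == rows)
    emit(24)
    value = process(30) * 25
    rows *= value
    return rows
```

3

Transformed code:
def work(rows, j, speed):
    handle(speed)
    j = j * (5 != rows)
    handle(7)
    if j != j:
        speed = rows // speed
    value = [speed < j for c in rows]
    value = value + (value - speed)
    speed = (23 + j) % (5 == rows)
    emit(24)
    value = process(30) * 25
    rows = rows * value
    return rows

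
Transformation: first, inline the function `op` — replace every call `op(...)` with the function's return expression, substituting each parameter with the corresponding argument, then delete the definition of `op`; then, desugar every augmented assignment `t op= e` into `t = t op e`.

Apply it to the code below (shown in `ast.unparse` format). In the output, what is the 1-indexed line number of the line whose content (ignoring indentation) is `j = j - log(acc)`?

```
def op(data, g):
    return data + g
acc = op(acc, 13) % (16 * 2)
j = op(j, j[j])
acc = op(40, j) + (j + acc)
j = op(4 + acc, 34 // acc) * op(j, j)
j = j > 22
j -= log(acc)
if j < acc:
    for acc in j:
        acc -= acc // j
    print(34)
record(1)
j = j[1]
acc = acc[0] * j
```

Transformed code:
acc = (acc + 13) % (16 * 2)
j = j + j[j]
acc = 40 + j + (j + acc)
j = (4 + acc + 34 // acc) * (j + j)
j = j > 22
j = j - log(acc)
if j < acc:
    for acc in j:
        acc = acc - acc // j
    print(34)
record(1)
j = j[1]
acc = acc[0] * j

6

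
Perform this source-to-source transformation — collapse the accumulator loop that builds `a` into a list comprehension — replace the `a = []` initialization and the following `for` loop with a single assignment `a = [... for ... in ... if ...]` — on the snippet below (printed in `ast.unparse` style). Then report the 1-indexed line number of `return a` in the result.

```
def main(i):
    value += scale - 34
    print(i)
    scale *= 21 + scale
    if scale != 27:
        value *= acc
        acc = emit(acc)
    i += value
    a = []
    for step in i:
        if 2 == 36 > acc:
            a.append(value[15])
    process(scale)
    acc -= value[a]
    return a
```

Transformed code:
def main(i):
    value += scale - 34
    print(i)
    scale *= 21 + scale
    if scale != 27:
        value *= acc
        acc = emit(acc)
    i += value
    a = [value[15] for step in i if 2 == 36 > acc]
    process(scale)
    acc -= value[a]
    return a

12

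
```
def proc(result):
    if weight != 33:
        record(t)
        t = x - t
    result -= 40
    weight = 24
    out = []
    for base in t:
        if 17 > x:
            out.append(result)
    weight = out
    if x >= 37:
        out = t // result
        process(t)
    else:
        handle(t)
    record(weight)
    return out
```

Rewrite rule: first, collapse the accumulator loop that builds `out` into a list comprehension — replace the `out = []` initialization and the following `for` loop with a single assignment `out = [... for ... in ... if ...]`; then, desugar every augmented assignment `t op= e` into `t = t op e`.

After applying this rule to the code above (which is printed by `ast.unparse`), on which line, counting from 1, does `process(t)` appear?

Transformed code:
def proc(result):
    if weight != 33:
        record(t)
        t = x - t
    result = result - 40
    weight = 24
    out = [result for base in t if 17 > x]
    weight = out
    if x >= 37:
        out = t // result
        process(t)
    else:
        handle(t)
    record(weight)
    return out

11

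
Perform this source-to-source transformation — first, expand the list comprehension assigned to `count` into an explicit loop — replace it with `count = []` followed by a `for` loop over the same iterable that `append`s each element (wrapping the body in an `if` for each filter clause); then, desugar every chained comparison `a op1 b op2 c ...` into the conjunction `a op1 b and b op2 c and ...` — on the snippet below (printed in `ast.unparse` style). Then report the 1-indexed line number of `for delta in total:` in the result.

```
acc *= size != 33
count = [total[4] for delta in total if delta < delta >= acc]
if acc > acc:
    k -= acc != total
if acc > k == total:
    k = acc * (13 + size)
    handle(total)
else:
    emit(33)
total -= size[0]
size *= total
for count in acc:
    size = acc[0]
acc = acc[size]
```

Transformed code:
acc *= size != 33
count = []
for delta in total:
    if delta < delta and delta >= acc:
        count.append(total[4])
if acc > acc:
    k -= acc != total
if acc > k and k == total:
    k = acc * (13 + size)
    handle(total)
else:
    emit(33)
total -= size[0]
size *= total
for count in acc:
    size = acc[0]
acc = acc[size]

3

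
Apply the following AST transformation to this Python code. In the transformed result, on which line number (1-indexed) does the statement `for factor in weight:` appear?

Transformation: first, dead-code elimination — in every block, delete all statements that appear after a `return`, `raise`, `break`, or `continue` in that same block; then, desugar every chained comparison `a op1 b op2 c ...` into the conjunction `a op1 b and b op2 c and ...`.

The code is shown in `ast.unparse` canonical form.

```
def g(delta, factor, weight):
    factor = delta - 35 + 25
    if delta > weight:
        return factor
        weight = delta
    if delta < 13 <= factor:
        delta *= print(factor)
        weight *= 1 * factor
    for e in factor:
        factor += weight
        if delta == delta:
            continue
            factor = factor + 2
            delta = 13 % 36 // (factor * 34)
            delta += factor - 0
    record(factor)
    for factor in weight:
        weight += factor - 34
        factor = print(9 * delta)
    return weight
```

13

Transformed code:
def g(delta, factor, weight):
    factor = delta - 35 + 25
    if delta > weight:
        return factor
    if delta < 13 and 13 <= factor:
        delta *= print(factor)
        weight *= 1 * factor
    for e in factor:
        factor += weight
        if delta == delta:
            continue
    record(factor)
    for factor in weight:
        weight += factor - 34
        factor = print(9 * delta)
    return weight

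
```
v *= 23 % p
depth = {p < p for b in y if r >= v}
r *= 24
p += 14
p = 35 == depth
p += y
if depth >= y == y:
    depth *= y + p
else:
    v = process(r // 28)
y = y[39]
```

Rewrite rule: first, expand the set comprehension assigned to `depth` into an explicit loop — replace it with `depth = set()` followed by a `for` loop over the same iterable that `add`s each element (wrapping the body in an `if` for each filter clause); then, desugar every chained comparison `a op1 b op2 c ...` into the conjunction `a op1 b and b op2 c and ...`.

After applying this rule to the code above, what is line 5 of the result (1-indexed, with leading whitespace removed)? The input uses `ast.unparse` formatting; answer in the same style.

Transformed code:
v *= 23 % p
depth = set()
for b in y:
    if r >= v:
        depth.add(p < p)
r *= 24
p += 14
p = 35 == depth
p += y
if depth >= y and y == y:
    depth *= y + p
else:
    v = process(r // 28)
y = y[39]

depth.add(p < p)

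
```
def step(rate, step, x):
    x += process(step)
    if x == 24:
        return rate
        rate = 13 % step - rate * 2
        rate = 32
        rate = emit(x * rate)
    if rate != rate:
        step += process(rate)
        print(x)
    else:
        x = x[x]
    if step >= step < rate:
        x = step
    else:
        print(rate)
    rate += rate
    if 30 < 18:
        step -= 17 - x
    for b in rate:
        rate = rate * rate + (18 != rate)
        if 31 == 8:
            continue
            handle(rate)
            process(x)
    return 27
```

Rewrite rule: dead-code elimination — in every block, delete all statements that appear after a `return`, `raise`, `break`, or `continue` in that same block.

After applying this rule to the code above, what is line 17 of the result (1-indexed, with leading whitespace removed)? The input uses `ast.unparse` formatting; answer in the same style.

for b in rate:

Transformed code:
def step(rate, step, x):
    x += process(step)
    if x == 24:
        return rate
    if rate != rate:
        step += process(rate)
        print(x)
    else:
        x = x[x]
    if step >= step < rate:
        x = step
    else:
        print(rate)
    rate += rate
    if 30 < 18:
        step -= 17 - x
    for b in rate:
        rate = rate * rate + (18 != rate)
        if 31 == 8:
            continue
    return 27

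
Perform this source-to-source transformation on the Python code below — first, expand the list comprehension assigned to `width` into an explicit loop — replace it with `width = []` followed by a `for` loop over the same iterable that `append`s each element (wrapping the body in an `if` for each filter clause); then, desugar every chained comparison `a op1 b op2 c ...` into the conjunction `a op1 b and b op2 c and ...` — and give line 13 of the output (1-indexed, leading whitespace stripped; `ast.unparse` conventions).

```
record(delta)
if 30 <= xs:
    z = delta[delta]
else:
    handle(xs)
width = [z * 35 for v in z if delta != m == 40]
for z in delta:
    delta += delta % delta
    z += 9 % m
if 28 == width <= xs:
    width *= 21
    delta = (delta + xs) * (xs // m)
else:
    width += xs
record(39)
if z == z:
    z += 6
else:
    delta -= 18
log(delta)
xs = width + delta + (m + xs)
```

Transformed code:
record(delta)
if 30 <= xs:
    z = delta[delta]
else:
    handle(xs)
width = []
for v in z:
    if delta != m and m == 40:
        width.append(z * 35)
for z in delta:
    delta += delta % delta
    z += 9 % m
if 28 == width and width <= xs:
    width *= 21
    delta = (delta + xs) * (xs // m)
else:
    width += xs
record(39)
if z == z:
    z += 6
else:
    delta -= 18
log(delta)
xs = width + delta + (m + xs)

if 28 == width and width <= xs:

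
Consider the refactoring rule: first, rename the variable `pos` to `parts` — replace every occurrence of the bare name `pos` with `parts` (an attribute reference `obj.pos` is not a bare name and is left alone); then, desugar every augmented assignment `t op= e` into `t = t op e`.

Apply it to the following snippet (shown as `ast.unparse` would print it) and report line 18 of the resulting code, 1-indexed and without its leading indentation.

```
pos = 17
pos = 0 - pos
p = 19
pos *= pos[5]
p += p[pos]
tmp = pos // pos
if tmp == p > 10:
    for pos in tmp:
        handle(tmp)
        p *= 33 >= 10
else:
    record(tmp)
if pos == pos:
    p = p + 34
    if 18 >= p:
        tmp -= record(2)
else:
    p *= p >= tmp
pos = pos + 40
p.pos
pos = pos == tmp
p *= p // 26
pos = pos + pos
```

p = p * (p >= tmp)

Transformed code:
parts = 17
parts = 0 - parts
p = 19
parts = parts * parts[5]
p = p + p[parts]
tmp = parts // parts
if tmp == p > 10:
    for parts in tmp:
        handle(tmp)
        p = p * (33 >= 10)
else:
    record(tmp)
if parts == parts:
    p = p + 34
    if 18 >= p:
        tmp = tmp - record(2)
else:
    p = p * (p >= tmp)
parts = parts + 40
p.pos
parts = parts == tmp
p = p * (p // 26)
parts = parts + parts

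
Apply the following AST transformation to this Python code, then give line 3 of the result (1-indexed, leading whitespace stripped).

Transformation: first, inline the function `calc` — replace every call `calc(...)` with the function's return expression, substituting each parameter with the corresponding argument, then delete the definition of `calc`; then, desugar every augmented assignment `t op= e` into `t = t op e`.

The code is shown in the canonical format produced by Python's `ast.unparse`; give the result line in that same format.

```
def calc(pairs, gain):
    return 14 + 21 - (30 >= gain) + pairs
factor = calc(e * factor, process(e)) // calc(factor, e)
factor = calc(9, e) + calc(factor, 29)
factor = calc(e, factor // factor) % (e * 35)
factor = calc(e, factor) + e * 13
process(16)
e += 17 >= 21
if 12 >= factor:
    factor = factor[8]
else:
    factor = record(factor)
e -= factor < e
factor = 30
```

Transformed code:
factor = (14 + 21 - (30 >= process(e)) + e * factor) // (14 + 21 - (30 >= e) + factor)
factor = 14 + 21 - (30 >= e) + 9 + (14 + 21 - (30 >= 29) + factor)
factor = (14 + 21 - (30 >= factor // factor) + e) % (e * 35)
factor = 14 + 21 - (30 >= factor) + e + e * 13
process(16)
e = e + (17 >= 21)
if 12 >= factor:
    factor = factor[8]
else:
    factor = record(factor)
e = e - (factor < e)
factor = 30

factor = (14 + 21 - (30 >= factor // factor) + e) % (e * 35)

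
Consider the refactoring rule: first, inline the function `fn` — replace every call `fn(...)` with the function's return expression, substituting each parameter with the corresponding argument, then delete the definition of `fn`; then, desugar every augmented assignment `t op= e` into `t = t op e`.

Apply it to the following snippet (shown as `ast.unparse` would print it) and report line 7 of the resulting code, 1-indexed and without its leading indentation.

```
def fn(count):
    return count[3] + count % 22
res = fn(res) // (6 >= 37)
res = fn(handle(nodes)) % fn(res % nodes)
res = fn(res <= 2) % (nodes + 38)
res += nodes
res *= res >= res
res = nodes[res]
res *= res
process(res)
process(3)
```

Transformed code:
res = (res[3] + res % 22) // (6 >= 37)
res = (handle(nodes)[3] + handle(nodes) % 22) % ((res % nodes)[3] + res % nodes % 22)
res = ((res <= 2)[3] + (res <= 2) % 22) % (nodes + 38)
res = res + nodes
res = res * (res >= res)
res = nodes[res]
res = res * res
process(res)
process(3)

res = res * res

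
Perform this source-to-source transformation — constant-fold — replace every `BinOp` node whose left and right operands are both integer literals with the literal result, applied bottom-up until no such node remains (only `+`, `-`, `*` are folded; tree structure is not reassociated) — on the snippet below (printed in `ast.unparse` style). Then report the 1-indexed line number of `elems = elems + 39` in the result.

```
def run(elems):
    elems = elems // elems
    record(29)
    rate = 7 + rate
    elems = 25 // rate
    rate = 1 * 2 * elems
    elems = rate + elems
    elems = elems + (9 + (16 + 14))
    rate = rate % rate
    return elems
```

8

Transformed code:
def run(elems):
    elems = elems // elems
    record(29)
    rate = 7 + rate
    elems = 25 // rate
    rate = 2 * elems
    elems = rate + elems
    elems = elems + 39
    rate = rate % rate
    return elems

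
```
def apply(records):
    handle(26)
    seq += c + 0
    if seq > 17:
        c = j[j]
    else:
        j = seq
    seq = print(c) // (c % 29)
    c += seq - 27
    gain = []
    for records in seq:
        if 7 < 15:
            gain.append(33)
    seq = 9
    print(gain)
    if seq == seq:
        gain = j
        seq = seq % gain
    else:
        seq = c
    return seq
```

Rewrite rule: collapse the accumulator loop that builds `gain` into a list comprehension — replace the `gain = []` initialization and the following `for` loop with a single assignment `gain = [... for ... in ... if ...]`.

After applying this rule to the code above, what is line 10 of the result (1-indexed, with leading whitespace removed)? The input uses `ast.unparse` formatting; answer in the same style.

Transformed code:
def apply(records):
    handle(26)
    seq += c + 0
    if seq > 17:
        c = j[j]
    else:
        j = seq
    seq = print(c) // (c % 29)
    c += seq - 27
    gain = [33 for records in seq if 7 < 15]
    seq = 9
    print(gain)
    if seq == seq:
        gain = j
        seq = seq % gain
    else:
        seq = c
    return seq

gain = [33 for records in seq if 7 < 15]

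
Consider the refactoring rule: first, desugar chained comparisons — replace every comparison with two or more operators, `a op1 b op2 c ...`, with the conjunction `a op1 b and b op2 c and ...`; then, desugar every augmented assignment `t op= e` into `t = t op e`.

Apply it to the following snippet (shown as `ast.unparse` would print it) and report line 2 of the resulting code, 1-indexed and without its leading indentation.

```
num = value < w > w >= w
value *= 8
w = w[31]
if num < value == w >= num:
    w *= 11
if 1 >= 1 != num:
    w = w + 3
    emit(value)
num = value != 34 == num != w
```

Transformed code:
num = value < w and w > w and (w >= w)
value = value * 8
w = w[31]
if num < value and value == w and (w >= num):
    w = w * 11
if 1 >= 1 and 1 != num:
    w = w + 3
    emit(value)
num = value != 34 and 34 == num and (num != w)

value = value * 8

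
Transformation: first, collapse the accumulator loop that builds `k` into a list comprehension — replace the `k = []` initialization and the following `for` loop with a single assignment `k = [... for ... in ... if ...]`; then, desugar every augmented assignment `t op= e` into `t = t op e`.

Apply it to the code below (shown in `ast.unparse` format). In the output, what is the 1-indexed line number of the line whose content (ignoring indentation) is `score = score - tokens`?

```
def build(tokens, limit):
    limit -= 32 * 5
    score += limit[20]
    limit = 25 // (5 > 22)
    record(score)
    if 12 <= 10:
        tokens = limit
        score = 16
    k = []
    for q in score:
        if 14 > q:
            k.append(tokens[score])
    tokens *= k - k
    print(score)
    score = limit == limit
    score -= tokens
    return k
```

Transformed code:
def build(tokens, limit):
    limit = limit - 32 * 5
    score = score + limit[20]
    limit = 25 // (5 > 22)
    record(score)
    if 12 <= 10:
        tokens = limit
        score = 16
    k = [tokens[score] for q in score if 14 > q]
    tokens = tokens * (k - k)
    print(score)
    score = limit == limit
    score = score - tokens
    return k

13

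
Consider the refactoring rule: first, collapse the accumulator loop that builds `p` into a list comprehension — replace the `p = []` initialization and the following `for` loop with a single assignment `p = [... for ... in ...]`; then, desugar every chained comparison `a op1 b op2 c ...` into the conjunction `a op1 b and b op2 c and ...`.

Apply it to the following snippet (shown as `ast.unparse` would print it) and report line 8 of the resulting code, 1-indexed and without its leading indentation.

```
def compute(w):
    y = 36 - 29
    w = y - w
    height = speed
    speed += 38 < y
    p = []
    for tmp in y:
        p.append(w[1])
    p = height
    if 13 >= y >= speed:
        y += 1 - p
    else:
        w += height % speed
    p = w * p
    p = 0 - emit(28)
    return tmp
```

Transformed code:
def compute(w):
    y = 36 - 29
    w = y - w
    height = speed
    speed += 38 < y
    p = [w[1] for tmp in y]
    p = height
    if 13 >= y and y >= speed:
        y += 1 - p
    else:
        w += height % speed
    p = w * p
    p = 0 - emit(28)
    return tmp

if 13 >= y and y >= speed:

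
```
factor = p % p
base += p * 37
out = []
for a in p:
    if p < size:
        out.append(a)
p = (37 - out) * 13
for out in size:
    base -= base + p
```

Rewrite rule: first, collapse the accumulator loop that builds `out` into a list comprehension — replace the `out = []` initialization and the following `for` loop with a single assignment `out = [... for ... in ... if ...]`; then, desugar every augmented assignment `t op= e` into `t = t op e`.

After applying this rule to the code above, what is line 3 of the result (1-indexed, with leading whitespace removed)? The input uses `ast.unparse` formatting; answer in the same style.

out = [a for a in p if p < size]

Transformed code:
factor = p % p
base = base + p * 37
out = [a for a in p if p < size]
p = (37 - out) * 13
for out in size:
    base = base - (base + p)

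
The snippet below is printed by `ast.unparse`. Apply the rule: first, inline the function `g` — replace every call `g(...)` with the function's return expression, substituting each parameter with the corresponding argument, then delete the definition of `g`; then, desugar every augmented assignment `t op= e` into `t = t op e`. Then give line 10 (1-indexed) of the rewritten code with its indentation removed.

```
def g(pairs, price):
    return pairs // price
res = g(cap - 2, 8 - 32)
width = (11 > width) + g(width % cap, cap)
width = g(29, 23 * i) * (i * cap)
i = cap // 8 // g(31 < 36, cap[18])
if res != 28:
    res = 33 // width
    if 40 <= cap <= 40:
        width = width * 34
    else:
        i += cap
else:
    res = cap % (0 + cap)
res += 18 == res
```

Transformed code:
res = (cap - 2) // (8 - 32)
width = (11 > width) + width % cap // cap
width = 29 // (23 * i) * (i * cap)
i = cap // 8 // ((31 < 36) // cap[18])
if res != 28:
    res = 33 // width
    if 40 <= cap <= 40:
        width = width * 34
    else:
        i = i + cap
else:
    res = cap % (0 + cap)
res = res + (18 == res)

i = i + cap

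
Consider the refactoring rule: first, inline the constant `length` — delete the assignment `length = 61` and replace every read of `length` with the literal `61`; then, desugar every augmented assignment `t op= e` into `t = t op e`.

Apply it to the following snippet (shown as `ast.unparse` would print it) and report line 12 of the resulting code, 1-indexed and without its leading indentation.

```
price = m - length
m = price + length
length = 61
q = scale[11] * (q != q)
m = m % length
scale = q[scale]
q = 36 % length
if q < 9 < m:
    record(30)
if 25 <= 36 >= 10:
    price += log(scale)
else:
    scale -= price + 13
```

scale = scale - (price + 13)

Transformed code:
price = m - 61
m = price + 61
q = scale[11] * (q != q)
m = m % 61
scale = q[scale]
q = 36 % 61
if q < 9 < m:
    record(30)
if 25 <= 36 >= 10:
    price = price + log(scale)
else:
    scale = scale - (price + 13)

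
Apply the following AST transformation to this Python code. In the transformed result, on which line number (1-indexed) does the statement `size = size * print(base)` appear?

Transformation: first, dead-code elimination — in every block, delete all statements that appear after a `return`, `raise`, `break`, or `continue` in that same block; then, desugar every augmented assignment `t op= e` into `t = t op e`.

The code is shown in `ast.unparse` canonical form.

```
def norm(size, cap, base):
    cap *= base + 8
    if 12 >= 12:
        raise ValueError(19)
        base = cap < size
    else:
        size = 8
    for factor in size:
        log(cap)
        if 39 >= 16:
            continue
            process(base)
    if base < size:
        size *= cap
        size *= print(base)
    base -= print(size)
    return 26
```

Transformed code:
def norm(size, cap, base):
    cap = cap * (base + 8)
    if 12 >= 12:
        raise ValueError(19)
    else:
        size = 8
    for factor in size:
        log(cap)
        if 39 >= 16:
            continue
    if base < size:
        size = size * cap
        size = size * print(base)
    base = base - print(size)
    return 26

13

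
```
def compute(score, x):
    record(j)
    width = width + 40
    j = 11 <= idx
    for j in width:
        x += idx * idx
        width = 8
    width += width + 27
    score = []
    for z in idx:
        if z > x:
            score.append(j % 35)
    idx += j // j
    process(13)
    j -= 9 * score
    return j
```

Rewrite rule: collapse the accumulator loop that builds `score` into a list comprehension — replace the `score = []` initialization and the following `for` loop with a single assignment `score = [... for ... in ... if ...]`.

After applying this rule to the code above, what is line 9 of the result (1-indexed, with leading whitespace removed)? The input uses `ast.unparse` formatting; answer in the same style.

score = [j % 35 for z in idx if z > x]

Transformed code:
def compute(score, x):
    record(j)
    width = width + 40
    j = 11 <= idx
    for j in width:
        x += idx * idx
        width = 8
    width += width + 27
    score = [j % 35 for z in idx if z > x]
    idx += j // j
    process(13)
    j -= 9 * score
    return j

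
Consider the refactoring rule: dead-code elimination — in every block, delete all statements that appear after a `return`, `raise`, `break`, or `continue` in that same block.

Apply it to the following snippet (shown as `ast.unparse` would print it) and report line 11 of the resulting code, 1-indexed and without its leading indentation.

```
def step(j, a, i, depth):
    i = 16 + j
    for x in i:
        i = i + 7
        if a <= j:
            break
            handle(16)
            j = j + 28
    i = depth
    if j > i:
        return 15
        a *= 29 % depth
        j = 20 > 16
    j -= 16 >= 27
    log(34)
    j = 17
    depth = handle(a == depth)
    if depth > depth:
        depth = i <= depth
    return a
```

log(34)

Transformed code:
def step(j, a, i, depth):
    i = 16 + j
    for x in i:
        i = i + 7
        if a <= j:
            break
    i = depth
    if j > i:
        return 15
    j -= 16 >= 27
    log(34)
    j = 17
    depth = handle(a == depth)
    if depth > depth:
        depth = i <= depth
    return a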